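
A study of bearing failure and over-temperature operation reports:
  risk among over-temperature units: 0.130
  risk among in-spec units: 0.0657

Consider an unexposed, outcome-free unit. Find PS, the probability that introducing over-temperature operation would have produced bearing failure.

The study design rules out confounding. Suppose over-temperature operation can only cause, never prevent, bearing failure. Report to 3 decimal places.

PS ≈ 0.069

Let p₁ = 0.13, p₀ = 0.0657.
Under exogeneity and monotonicity, PS = (p₁ − p₀) / (1 − p₀).
PS = (0.13 − 0.0657) / (1 − 0.0657) = 0.0643 / 0.9343 ≈ 0.0688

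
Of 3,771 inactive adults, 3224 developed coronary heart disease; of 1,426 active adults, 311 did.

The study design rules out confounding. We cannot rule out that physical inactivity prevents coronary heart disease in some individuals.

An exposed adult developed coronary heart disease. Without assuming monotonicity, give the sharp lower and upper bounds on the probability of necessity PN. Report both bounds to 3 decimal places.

0.745 ≤ PN ≤ 0.915

p₁ = P(outcome | exposed) = 3224/3771 = 0.85495
p₀ = P(outcome | unexposed) = 311/1426 = 0.21809
Under exogeneity alone the bounds on PN are max{0,(p₁−p₀)/p₁} ≤ PN ≤ min{1,(1−p₀)/p₁}.
  lower = (p₁ − p₀)/p₁ = 0.63685 / 0.85495 ≈ 0.7449
  upper = min{1, (1 − p₀)/p₁} = 0.78191 / 0.85495 ≈ 0.9146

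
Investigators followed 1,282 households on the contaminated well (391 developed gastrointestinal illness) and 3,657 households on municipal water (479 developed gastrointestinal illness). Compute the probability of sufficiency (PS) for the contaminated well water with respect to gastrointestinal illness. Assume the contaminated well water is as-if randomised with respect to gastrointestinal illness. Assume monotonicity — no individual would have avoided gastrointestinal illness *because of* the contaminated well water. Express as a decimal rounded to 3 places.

p₁ = P(outcome | exposed) = 391/1282 = 0.30499
p₀ = P(outcome | unexposed) = 479/3657 = 0.13098
Under exogeneity and monotonicity, PS = (p₁ − p₀) / (1 − p₀).
PS = (0.30499 − 0.13098) / (1 − 0.13098) = 0.17401 / 0.86902 ≈ 0.2002

PS ≈ 0.200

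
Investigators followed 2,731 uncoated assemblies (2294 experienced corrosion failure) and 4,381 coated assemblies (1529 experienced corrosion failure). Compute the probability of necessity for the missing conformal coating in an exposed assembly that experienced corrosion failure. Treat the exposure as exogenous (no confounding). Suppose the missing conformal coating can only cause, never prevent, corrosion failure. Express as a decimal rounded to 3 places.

PN ≈ 0.585

p₁ = P(outcome | exposed) = 2294/2731 = 0.83999
p₀ = P(outcome | unexposed) = 1529/4381 = 0.34901
Under exogeneity and monotonicity, PN = (p₁ − p₀) / p₁.
PN = (0.83999 − 0.34901) / 0.83999 = 0.49098 / 0.83999 ≈ 0.5845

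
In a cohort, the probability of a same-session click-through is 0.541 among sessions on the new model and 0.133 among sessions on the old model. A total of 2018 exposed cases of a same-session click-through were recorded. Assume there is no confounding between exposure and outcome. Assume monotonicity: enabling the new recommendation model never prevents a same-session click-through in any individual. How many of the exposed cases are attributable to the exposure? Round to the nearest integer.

Let p₁ = 0.541, p₀ = 0.133.
PN = (p₁ − p₀)/p₁ = (0.541 − 0.133) / 0.541 ≈ 0.75416.
Attributable cases ≈ PN × (exposed cases) = 0.75416 × 2018 ≈ 1521.89.

about 1522 cases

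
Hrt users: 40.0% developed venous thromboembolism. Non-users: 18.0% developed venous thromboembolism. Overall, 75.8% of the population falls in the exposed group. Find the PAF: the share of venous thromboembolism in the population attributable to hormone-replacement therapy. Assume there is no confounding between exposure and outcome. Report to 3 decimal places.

p₁ = 0.4, p₀ = 0.18.
Overall risk P(Y=1) = π·p₁ + (1−π)·p₀ = 0.758×0.4 + 0.242×0.18 = 0.34676.
Under exogeneity, PAF = [P(Y=1) − p₀] / P(Y=1).
PAF = (0.34676 − 0.18) / 0.34676 ≈ 0.4809

PAF ≈ 0.481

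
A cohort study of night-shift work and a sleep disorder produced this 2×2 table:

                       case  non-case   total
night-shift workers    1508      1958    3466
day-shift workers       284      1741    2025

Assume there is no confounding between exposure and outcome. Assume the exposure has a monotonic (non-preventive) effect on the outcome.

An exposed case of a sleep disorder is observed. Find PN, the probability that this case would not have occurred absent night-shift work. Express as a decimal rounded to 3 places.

p₁ = P(outcome | exposed) = 1508/3466 = 0.43508
p₀ = P(outcome | unexposed) = 284/2025 = 0.14025
Under exogeneity and monotonicity, PN = (p₁ − p₀) / p₁.
PN = (0.43508 − 0.14025) / 0.43508 = 0.29484 / 0.43508 ≈ 0.6777

PN ≈ 0.678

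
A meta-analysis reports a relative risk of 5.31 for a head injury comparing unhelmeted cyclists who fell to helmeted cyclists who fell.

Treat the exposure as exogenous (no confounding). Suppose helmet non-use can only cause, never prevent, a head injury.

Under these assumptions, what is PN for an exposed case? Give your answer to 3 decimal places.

PN ≈ 0.812

Under exogeneity and monotonicity, PN = (RR − 1) / RR = 1 − 1/RR.
PN = (5.31 − 1) / 5.31 = 4.31 / 5.31 ≈ 0.8117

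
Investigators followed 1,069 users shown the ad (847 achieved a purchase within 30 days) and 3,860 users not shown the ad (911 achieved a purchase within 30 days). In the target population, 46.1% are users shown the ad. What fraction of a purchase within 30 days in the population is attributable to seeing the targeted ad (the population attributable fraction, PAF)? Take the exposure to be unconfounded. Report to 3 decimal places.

PAF ≈ 0.521

p₁ = P(outcome | exposed) = 847/1069 = 0.79233
p₀ = P(outcome | unexposed) = 911/3860 = 0.23601
Overall risk P(Y=1) = π·p₁ + (1−π)·p₀ = 0.461×0.79233 + 0.539×0.23601 = 0.49247.
Under exogeneity, PAF = [P(Y=1) − p₀] / P(Y=1).
PAF = (0.49247 − 0.23601) / 0.49247 ≈ 0.5208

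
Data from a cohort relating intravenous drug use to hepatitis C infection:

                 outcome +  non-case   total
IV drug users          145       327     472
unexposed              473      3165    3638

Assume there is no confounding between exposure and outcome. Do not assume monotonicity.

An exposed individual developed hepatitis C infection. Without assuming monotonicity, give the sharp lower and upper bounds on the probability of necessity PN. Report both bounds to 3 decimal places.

p₁ = P(outcome | exposed) = 145/472 = 0.3072
p₀ = P(outcome | unexposed) = 473/3638 = 0.13002
Under exogeneity alone the bounds on PN are max{0,(p₁−p₀)/p₁} ≤ PN ≤ min{1,(1−p₀)/p₁}.
  lower = (p₁ − p₀)/p₁ = 0.17719 / 0.3072 ≈ 0.5768
  upper = min{1, (1 − p₀)/p₁} = 0.86998 / 0.3072 ≈ 2.8319 → capped at 1

0.577 ≤ PN ≤ 1.000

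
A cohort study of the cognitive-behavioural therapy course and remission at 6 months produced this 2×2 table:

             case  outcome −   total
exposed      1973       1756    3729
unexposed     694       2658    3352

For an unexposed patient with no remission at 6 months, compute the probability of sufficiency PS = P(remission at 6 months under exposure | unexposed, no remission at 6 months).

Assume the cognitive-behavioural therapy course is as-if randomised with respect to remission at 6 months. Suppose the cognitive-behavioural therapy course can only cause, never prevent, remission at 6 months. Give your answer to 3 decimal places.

p₁ = P(outcome | exposed) = 1973/3729 = 0.5291
p₀ = P(outcome | unexposed) = 694/3352 = 0.20704
Under exogeneity and monotonicity, PS = (p₁ − p₀) / (1 − p₀).
PS = (0.5291 − 0.20704) / (1 − 0.20704) = 0.32206 / 0.79296 ≈ 0.4061

PS ≈ 0.406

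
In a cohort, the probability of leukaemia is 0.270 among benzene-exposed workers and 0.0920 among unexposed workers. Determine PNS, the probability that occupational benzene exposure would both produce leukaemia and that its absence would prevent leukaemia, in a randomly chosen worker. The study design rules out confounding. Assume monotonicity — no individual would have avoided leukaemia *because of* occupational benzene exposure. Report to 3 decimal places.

Let p₁ = 0.27, p₀ = 0.092.
Under exogeneity and monotonicity, PNS = p₁ − p₀.
PNS = 0.27 − 0.092 = 0.178

PNS ≈ 0.178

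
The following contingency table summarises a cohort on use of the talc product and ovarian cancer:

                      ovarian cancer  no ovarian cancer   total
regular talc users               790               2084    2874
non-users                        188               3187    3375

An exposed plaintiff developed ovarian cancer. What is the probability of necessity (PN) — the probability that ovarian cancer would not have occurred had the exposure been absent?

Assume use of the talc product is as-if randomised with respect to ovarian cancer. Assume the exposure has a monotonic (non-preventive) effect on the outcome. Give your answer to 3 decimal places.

PN ≈ 0.797

p₁ = P(outcome | exposed) = 790/2874 = 0.27488
p₀ = P(outcome | unexposed) = 188/3375 = 0.055704
Under exogeneity and monotonicity, PN = (p₁ − p₀) / p₁.
PN = (0.27488 − 0.055704) / 0.27488 = 0.21917 / 0.27488 ≈ 0.7974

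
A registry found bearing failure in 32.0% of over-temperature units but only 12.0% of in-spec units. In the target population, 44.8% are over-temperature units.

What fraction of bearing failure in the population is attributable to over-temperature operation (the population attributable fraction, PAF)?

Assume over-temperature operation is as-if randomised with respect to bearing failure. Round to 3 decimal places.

p₁ = 0.32, p₀ = 0.12.
Overall risk P(Y=1) = π·p₁ + (1−π)·p₀ = 0.448×0.32 + 0.552×0.12 = 0.2096.
Under exogeneity, PAF = [P(Y=1) − p₀] / P(Y=1).
PAF = (0.2096 − 0.12) / 0.2096 ≈ 0.4275

PAF ≈ 0.427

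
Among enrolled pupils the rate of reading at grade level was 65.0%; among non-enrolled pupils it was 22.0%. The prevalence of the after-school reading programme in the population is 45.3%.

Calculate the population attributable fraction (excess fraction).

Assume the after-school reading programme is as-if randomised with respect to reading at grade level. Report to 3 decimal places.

p₁ = 0.65, p₀ = 0.22.
Overall risk P(Y=1) = π·p₁ + (1−π)·p₀ = 0.453×0.65 + 0.547×0.22 = 0.41479.
Under exogeneity, PAF = [P(Y=1) − p₀] / P(Y=1).
PAF = (0.41479 − 0.22) / 0.41479 ≈ 0.4696

PAF ≈ 0.470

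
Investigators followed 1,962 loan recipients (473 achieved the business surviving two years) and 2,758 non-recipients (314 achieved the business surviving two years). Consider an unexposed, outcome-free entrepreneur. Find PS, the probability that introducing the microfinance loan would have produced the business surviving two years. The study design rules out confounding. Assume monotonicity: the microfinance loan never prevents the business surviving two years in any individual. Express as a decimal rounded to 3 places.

PS ≈ 0.144

p₁ = P(outcome | exposed) = 473/1962 = 0.24108
p₀ = P(outcome | unexposed) = 314/2758 = 0.11385
Under exogeneity and monotonicity, PS = (p₁ − p₀) / (1 − p₀).
PS = (0.24108 − 0.11385) / (1 − 0.11385) = 0.12723 / 0.88615 ≈ 0.1436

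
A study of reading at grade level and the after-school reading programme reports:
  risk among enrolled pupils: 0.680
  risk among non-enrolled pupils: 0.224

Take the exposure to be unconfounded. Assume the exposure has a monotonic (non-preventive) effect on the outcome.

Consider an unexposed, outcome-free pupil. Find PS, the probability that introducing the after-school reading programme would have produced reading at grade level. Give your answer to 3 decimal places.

PS ≈ 0.588

Let p₁ = 0.68, p₀ = 0.224.
Under exogeneity and monotonicity, PS = (p₁ − p₀) / (1 − p₀).
PS = (0.68 − 0.224) / (1 − 0.224) = 0.456 / 0.776 ≈ 0.5876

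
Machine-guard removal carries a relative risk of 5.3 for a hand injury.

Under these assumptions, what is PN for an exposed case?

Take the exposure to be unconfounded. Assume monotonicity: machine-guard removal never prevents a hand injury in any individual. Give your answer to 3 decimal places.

PN ≈ 0.811

Under exogeneity and monotonicity, PN = (RR − 1) / RR = 1 − 1/RR.
PN = (5.3 − 1) / 5.3 = 4.3 / 5.3 ≈ 0.8113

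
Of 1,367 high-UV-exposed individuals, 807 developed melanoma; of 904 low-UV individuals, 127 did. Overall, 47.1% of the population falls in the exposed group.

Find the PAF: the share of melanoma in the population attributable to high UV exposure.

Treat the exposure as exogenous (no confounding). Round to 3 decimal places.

p₁ = P(outcome | exposed) = 807/1367 = 0.59034
p₀ = P(outcome | unexposed) = 127/904 = 0.14049
Overall risk P(Y=1) = π·p₁ + (1−π)·p₀ = 0.471×0.59034 + 0.529×0.14049 = 0.35237.
Under exogeneity, PAF = [P(Y=1) − p₀] / P(Y=1).
PAF = (0.35237 − 0.14049) / 0.35237 ≈ 0.6013

PAF ≈ 0.601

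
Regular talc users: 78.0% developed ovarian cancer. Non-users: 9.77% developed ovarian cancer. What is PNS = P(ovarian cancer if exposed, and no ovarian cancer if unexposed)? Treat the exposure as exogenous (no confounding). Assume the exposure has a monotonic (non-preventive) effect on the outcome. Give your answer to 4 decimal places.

PNS ≈ 0.6823

p₁ = 0.78, p₀ = 0.0977.
Under exogeneity and monotonicity, PNS = p₁ − p₀.
PNS = 0.78 − 0.0977 = 0.6823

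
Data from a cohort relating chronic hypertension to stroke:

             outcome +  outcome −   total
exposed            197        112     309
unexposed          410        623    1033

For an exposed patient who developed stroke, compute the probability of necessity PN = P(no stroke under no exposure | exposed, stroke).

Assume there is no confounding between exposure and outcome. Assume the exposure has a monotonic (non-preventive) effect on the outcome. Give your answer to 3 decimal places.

PN ≈ 0.377

p₁ = P(outcome | exposed) = 197/309 = 0.63754
p₀ = P(outcome | unexposed) = 410/1033 = 0.3969
Under exogeneity and monotonicity, PN = (p₁ − p₀) / p₁.
PN = (0.63754 − 0.3969) / 0.63754 = 0.24064 / 0.63754 ≈ 0.3774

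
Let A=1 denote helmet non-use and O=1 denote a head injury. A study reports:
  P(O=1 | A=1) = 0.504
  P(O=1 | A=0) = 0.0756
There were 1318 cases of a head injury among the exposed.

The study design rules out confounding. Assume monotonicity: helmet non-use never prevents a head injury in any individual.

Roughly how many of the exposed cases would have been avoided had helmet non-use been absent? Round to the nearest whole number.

about 1120 cases

Let p₁ = 0.504, p₀ = 0.0756.
PN = (p₁ − p₀)/p₁ = (0.504 − 0.0756) / 0.504 ≈ 0.85000.
Attributable cases ≈ PN × (exposed cases) = 0.85000 × 1318 ≈ 1120.30.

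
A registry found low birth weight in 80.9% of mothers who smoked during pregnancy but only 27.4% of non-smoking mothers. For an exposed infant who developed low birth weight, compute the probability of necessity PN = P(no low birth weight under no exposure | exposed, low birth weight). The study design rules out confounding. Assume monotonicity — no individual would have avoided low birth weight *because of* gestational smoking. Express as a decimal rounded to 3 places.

PN ≈ 0.661

p₁ = 0.809, p₀ = 0.274.
Under exogeneity and monotonicity, PN = (p₁ − p₀) / p₁.
PN = (0.809 − 0.274) / 0.809 = 0.535 / 0.809 ≈ 0.6613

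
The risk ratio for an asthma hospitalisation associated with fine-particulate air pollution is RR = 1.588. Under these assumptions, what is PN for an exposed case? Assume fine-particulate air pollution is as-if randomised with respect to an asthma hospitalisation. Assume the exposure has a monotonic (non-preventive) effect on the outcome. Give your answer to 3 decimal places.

Under exogeneity and monotonicity, PN = (RR − 1) / RR = 1 − 1/RR.
PN = (1.588 − 1) / 1.588 = 0.588 / 1.588 ≈ 0.3703

PN ≈ 0.370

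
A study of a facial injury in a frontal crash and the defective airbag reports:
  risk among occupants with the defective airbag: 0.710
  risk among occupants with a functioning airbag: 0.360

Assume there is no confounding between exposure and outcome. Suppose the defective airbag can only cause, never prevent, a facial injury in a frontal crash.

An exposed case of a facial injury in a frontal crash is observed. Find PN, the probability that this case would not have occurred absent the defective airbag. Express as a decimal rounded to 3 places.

PN ≈ 0.493

Let p₁ = 0.71, p₀ = 0.36.
Under exogeneity and monotonicity, PN = (p₁ − p₀) / p₁.
PN = (0.71 − 0.36) / 0.71 = 0.35 / 0.71 ≈ 0.4930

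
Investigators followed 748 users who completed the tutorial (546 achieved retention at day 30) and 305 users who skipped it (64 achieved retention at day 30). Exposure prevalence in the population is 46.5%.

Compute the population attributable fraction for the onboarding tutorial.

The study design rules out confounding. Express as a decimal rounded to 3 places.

PAF ≈ 0.535

p₁ = P(outcome | exposed) = 546/748 = 0.72995
p₀ = P(outcome | unexposed) = 64/305 = 0.20984
Overall risk P(Y=1) = π·p₁ + (1−π)·p₀ = 0.465×0.72995 + 0.535×0.20984 = 0.45169.
Under exogeneity, PAF = [P(Y=1) − p₀] / P(Y=1).
PAF = (0.45169 − 0.20984) / 0.45169 ≈ 0.5354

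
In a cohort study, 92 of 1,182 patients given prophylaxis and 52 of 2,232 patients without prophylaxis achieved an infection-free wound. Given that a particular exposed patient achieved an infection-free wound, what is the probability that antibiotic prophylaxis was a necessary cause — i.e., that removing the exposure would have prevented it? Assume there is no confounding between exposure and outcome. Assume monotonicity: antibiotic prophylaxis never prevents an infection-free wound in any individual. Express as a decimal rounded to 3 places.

PN ≈ 0.701

p₁ = P(outcome | exposed) = 92/1182 = 0.077834
p₀ = P(outcome | unexposed) = 52/2232 = 0.023297
Under exogeneity and monotonicity, PN = (p₁ − p₀) / p₁.
PN = (0.077834 − 0.023297) / 0.077834 = 0.054537 / 0.077834 ≈ 0.7007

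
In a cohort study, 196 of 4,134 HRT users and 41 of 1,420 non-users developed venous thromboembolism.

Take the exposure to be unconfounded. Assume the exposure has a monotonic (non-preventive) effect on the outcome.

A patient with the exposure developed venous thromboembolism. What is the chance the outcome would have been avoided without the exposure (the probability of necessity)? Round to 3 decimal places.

p₁ = P(outcome | exposed) = 196/4134 = 0.047412
p₀ = P(outcome | unexposed) = 41/1420 = 0.028873
Under exogeneity and monotonicity, PN = (p₁ − p₀) / p₁.
PN = (0.047412 − 0.028873) / 0.047412 = 0.018538 / 0.047412 ≈ 0.3910

PN ≈ 0.391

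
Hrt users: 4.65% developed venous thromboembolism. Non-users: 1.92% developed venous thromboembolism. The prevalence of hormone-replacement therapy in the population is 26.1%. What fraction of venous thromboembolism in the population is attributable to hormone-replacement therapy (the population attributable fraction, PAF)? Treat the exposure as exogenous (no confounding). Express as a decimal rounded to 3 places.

PAF ≈ 0.271

p₁ = 0.0465, p₀ = 0.0192.
Overall risk P(Y=1) = π·p₁ + (1−π)·p₀ = 0.261×0.0465 + 0.739×0.0192 = 0.026325.
Under exogeneity, PAF = [P(Y=1) − p₀] / P(Y=1).
PAF = (0.026325 − 0.0192) / 0.026325 ≈ 0.2707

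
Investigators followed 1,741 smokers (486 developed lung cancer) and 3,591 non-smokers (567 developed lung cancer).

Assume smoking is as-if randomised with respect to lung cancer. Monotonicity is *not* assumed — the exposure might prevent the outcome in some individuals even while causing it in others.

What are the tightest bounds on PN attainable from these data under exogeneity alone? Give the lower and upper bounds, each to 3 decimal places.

p₁ = P(outcome | exposed) = 486/1741 = 0.27915
p₀ = P(outcome | unexposed) = 567/3591 = 0.15789
Under exogeneity alone the bounds on PN are max{0,(p₁−p₀)/p₁} ≤ PN ≤ min{1,(1−p₀)/p₁}.
  lower = (p₁ − p₀)/p₁ = 0.12126 / 0.27915 ≈ 0.4344
  upper = min{1, (1 − p₀)/p₁} = 0.84211 / 0.27915 ≈ 3.0167 → capped at 1

0.434 ≤ PN ≤ 1.000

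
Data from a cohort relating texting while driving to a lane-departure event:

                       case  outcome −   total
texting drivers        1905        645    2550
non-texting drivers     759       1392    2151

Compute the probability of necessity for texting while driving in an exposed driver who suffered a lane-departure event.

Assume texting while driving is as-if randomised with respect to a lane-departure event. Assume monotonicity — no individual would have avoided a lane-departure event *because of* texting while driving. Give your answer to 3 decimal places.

PN ≈ 0.528

p₁ = P(outcome | exposed) = 1905/2550 = 0.74706
p₀ = P(outcome | unexposed) = 759/2151 = 0.35286
Under exogeneity and monotonicity, PN = (p₁ − p₀) / p₁.
PN = (0.74706 − 0.35286) / 0.74706 = 0.3942 / 0.74706 ≈ 0.5277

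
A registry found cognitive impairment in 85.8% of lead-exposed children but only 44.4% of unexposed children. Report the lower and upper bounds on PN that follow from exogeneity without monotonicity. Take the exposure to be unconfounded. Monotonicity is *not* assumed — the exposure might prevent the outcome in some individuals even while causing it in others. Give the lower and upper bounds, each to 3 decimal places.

0.483 ≤ PN ≤ 0.648

p₁ = 0.858, p₀ = 0.444.
Under exogeneity alone the bounds on PN are max{0,(p₁−p₀)/p₁} ≤ PN ≤ min{1,(1−p₀)/p₁}.
  lower = (p₁ − p₀)/p₁ = 0.414 / 0.858 ≈ 0.4825
  upper = min{1, (1 − p₀)/p₁} = 0.556 / 0.858 ≈ 0.6480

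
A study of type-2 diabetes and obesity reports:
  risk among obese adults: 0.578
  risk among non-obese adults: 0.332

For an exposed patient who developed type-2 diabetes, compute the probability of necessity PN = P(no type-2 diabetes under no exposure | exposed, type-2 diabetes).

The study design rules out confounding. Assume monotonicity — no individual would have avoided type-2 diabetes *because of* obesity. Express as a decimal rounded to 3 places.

Let p₁ = 0.578, p₀ = 0.332.
Under exogeneity and monotonicity, PN = (p₁ − p₀) / p₁.
PN = (0.578 − 0.332) / 0.578 = 0.246 / 0.578 ≈ 0.4256

PN ≈ 0.426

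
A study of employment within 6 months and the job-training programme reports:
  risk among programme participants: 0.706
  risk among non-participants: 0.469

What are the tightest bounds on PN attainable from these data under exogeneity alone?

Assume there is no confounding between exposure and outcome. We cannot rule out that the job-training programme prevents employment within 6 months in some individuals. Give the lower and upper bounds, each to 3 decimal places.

Let p₁ = 0.706, p₀ = 0.469.
Under exogeneity alone the bounds on PN are max{0,(p₁−p₀)/p₁} ≤ PN ≤ min{1,(1−p₀)/p₁}.
  lower = (p₁ − p₀)/p₁ = 0.237 / 0.706 ≈ 0.3357
  upper = min{1, (1 − p₀)/p₁} = 0.531 / 0.706 ≈ 0.7521

0.336 ≤ PN ≤ 0.752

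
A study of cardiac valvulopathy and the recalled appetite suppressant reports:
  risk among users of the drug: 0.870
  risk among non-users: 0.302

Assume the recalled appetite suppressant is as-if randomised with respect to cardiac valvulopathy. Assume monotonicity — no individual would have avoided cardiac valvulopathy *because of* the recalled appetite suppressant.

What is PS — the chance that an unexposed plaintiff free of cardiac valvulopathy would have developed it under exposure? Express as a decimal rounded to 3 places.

PS ≈ 0.814

Let p₁ = 0.87, p₀ = 0.302.
Under exogeneity and monotonicity, PS = (p₁ − p₀) / (1 − p₀).
PS = (0.87 − 0.302) / (1 − 0.302) = 0.568 / 0.698 ≈ 0.8138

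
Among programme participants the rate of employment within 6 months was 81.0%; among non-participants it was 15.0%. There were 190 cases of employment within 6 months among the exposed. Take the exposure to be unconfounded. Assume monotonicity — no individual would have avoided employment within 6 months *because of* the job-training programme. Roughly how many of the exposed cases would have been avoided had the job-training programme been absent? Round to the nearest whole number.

p₁ = 0.81, p₀ = 0.15.
PN = (p₁ − p₀)/p₁ = (0.81 − 0.15) / 0.81 ≈ 0.81481.
Attributable cases ≈ PN × (exposed cases) = 0.81481 × 190 ≈ 154.81.

about 155 cases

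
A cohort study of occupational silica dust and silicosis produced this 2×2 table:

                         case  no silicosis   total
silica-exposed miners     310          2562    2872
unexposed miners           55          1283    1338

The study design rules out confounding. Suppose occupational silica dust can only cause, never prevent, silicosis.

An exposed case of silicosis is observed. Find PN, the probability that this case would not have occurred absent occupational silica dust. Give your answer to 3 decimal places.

p₁ = P(outcome | exposed) = 310/2872 = 0.10794
p₀ = P(outcome | unexposed) = 55/1338 = 0.041106
Under exogeneity and monotonicity, PN = (p₁ − p₀) / p₁.
PN = (0.10794 − 0.041106) / 0.10794 = 0.066833 / 0.10794 ≈ 0.6192

PN ≈ 0.619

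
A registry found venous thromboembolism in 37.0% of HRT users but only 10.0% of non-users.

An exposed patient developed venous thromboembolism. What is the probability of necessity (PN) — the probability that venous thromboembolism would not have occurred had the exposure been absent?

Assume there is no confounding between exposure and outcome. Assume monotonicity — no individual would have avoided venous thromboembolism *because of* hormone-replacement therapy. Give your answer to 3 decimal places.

p₁ = 0.37, p₀ = 0.1.
Under exogeneity and monotonicity, PN = (p₁ − p₀) / p₁.
PN = (0.37 − 0.1) / 0.37 = 0.27 / 0.37 ≈ 0.7297

PN ≈ 0.730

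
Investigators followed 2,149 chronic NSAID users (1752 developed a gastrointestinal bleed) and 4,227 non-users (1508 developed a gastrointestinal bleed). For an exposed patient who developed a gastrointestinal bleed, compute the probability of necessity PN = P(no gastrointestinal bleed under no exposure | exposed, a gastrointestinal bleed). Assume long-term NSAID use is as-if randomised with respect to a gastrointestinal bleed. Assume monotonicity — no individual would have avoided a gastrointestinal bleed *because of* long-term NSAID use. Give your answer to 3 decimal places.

PN ≈ 0.562

p₁ = P(outcome | exposed) = 1752/2149 = 0.81526
p₀ = P(outcome | unexposed) = 1508/4227 = 0.35675
Under exogeneity and monotonicity, PN = (p₁ − p₀) / p₁.
PN = (0.81526 − 0.35675) / 0.81526 = 0.45851 / 0.81526 ≈ 0.5624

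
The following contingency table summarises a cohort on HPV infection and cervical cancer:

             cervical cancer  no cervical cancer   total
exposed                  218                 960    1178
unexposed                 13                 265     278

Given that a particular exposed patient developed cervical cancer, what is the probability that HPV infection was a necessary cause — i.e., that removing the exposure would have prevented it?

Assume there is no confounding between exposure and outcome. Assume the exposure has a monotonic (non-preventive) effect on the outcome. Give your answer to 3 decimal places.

PN ≈ 0.747

p₁ = P(outcome | exposed) = 218/1178 = 0.18506
p₀ = P(outcome | unexposed) = 13/278 = 0.046763
Under exogeneity and monotonicity, PN = (p₁ − p₀) / p₁.
PN = (0.18506 − 0.046763) / 0.18506 = 0.1383 / 0.18506 ≈ 0.7473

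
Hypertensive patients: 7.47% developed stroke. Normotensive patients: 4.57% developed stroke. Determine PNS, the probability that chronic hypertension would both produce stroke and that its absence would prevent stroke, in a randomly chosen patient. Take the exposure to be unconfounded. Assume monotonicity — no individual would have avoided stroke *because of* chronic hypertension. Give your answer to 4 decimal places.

p₁ = 0.0747, p₀ = 0.0457.
Under exogeneity and monotonicity, PNS = p₁ − p₀.
PNS = 0.0747 − 0.0457 = 0.029

PNS ≈ 0.0290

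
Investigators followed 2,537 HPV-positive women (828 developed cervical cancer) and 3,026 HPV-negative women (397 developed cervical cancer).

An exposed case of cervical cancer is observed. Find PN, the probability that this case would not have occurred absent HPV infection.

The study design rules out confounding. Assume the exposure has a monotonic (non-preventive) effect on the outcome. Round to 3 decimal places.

PN ≈ 0.598

p₁ = P(outcome | exposed) = 828/2537 = 0.32637
p₀ = P(outcome | unexposed) = 397/3026 = 0.1312
Under exogeneity and monotonicity, PN = (p₁ − p₀) / p₁.
PN = (0.32637 − 0.1312) / 0.32637 = 0.19517 / 0.32637 ≈ 0.5980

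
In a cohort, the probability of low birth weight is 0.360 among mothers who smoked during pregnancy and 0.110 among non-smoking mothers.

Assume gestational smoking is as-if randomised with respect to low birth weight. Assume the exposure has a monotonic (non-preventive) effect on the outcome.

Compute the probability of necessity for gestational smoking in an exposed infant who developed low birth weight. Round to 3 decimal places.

Let p₁ = 0.36, p₀ = 0.11.
Under exogeneity and monotonicity, PN = (p₁ − p₀) / p₁.
PN = (0.36 − 0.11) / 0.36 = 0.25 / 0.36 ≈ 0.6944

PN ≈ 0.694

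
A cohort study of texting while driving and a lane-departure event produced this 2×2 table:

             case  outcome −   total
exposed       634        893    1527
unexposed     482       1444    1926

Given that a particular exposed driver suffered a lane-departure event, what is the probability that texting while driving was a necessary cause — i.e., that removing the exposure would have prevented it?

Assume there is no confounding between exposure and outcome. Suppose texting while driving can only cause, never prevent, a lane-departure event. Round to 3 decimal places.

p₁ = P(outcome | exposed) = 634/1527 = 0.41519
p₀ = P(outcome | unexposed) = 482/1926 = 0.25026
Under exogeneity and monotonicity, PN = (p₁ − p₀)/p₁.
PN = (0.41519 − 0.25026) / 0.41519 ≈ 0.3972

PN ≈ 0.397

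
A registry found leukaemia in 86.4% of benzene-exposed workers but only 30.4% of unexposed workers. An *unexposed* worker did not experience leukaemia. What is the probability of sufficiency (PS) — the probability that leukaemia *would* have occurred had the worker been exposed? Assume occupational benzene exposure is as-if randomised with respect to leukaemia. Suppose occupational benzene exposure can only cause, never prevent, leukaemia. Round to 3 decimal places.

p₁ = 0.864, p₀ = 0.304.
Under exogeneity and monotonicity, PS = (p₁ − p₀) / (1 − p₀).
PS = (0.864 − 0.304) / (1 − 0.304) = 0.56 / 0.696 ≈ 0.8046

PS ≈ 0.805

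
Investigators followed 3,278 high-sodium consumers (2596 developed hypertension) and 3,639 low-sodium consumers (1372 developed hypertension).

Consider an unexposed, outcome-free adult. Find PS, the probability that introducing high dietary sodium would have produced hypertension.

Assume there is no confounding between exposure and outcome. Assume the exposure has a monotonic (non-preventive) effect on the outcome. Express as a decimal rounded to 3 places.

PS ≈ 0.666

p₁ = P(outcome | exposed) = 2596/3278 = 0.79195
p₀ = P(outcome | unexposed) = 1372/3639 = 0.37703
Under exogeneity and monotonicity, PS = (p₁ − p₀) / (1 − p₀).
PS = (0.79195 − 0.37703) / (1 − 0.37703) = 0.41492 / 0.62297 ≈ 0.6660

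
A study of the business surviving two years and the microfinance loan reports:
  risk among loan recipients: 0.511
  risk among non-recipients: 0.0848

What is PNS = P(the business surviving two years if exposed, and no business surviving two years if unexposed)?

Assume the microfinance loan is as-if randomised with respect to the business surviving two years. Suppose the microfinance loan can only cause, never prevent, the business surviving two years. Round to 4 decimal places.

Let p₁ = 0.511, p₀ = 0.0848.
Under exogeneity and monotonicity, PNS = p₁ − p₀.
PNS = 0.511 − 0.0848 = 0.4262

PNS ≈ 0.4262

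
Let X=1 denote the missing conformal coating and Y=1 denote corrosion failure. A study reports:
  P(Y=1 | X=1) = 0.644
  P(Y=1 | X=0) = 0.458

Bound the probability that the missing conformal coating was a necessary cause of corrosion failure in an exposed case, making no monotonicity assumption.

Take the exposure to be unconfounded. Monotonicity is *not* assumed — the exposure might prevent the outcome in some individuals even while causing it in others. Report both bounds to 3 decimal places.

Let p₁ = 0.644, p₀ = 0.458.
Under exogeneity alone the bounds on PN are max{0,(p₁−p₀)/p₁} ≤ PN ≤ min{1,(1−p₀)/p₁}.
  lower = (p₁ − p₀)/p₁ = 0.186 / 0.644 ≈ 0.2888
  upper = min{1, (1 − p₀)/p₁} = 0.542 / 0.644 ≈ 0.8416

0.289 ≤ PN ≤ 0.842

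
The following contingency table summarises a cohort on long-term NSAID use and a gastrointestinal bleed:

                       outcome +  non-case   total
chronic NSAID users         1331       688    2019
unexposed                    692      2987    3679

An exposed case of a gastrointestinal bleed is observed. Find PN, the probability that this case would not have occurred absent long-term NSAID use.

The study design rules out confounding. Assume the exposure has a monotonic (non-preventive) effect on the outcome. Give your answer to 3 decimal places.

PN ≈ 0.715

p₁ = P(outcome | exposed) = 1331/2019 = 0.65924
p₀ = P(outcome | unexposed) = 692/3679 = 0.18809
Under exogeneity and monotonicity, PN = (p₁ − p₀)/p₁.
PN = (0.65924 − 0.18809) / 0.65924 ≈ 0.7147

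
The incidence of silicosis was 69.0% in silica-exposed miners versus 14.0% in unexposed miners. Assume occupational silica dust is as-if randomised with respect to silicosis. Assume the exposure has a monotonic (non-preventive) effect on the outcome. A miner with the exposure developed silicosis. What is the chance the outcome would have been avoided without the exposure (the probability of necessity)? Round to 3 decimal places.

p₁ = 0.69, p₀ = 0.14.
Under exogeneity and monotonicity, PN = (p₁ − p₀) / p₁.
PN = (0.69 − 0.14) / 0.69 = 0.55 / 0.69 ≈ 0.7971

PN ≈ 0.797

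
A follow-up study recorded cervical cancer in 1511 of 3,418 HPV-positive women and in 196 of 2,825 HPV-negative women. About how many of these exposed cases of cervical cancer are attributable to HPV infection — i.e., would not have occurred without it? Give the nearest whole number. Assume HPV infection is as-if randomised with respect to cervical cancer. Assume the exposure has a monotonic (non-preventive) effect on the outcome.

about 1274 cases

p₁ = P(outcome | exposed) = 1511/3418 = 0.44207
p₀ = P(outcome | unexposed) = 196/2825 = 0.069381
PN = (p₁ − p₀)/p₁ = (0.44207 − 0.069381) / 0.44207 ≈ 0.84306.
Attributable cases ≈ PN × (exposed cases) = 0.84306 × 1511 ≈ 1273.86.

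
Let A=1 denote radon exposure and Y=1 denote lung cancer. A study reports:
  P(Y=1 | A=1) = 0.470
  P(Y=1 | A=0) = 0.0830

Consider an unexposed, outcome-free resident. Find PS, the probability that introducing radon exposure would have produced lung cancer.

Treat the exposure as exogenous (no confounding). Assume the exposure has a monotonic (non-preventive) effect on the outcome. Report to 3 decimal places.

PS ≈ 0.422

Let p₁ = 0.47, p₀ = 0.083.
Under exogeneity and monotonicity, PS = (p₁ − p₀) / (1 − p₀).
PS = (0.47 − 0.083) / (1 − 0.083) = 0.387 / 0.917 ≈ 0.4220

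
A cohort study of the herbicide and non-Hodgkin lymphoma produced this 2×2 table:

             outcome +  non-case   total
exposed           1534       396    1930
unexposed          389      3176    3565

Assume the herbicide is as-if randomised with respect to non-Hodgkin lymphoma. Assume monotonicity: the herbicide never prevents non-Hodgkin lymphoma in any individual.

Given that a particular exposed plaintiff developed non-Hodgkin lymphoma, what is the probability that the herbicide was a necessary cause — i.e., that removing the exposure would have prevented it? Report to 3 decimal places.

p₁ = P(outcome | exposed) = 1534/1930 = 0.79482
p₀ = P(outcome | unexposed) = 389/3565 = 0.10912
Under exogeneity and monotonicity, PN = (p₁ − p₀) / p₁.
PN = (0.79482 − 0.10912) / 0.79482 = 0.6857 / 0.79482 ≈ 0.8627

PN ≈ 0.863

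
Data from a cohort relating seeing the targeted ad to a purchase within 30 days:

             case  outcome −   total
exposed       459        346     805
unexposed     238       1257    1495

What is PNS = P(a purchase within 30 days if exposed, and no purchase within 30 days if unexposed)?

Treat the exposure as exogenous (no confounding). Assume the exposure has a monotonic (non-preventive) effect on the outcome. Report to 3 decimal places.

PNS ≈ 0.411

p₁ = P(outcome | exposed) = 459/805 = 0.57019
p₀ = P(outcome | unexposed) = 238/1495 = 0.1592
Under exogeneity and monotonicity, PNS = p₁ − p₀.
PNS = 0.57019 − 0.1592 = 0.41099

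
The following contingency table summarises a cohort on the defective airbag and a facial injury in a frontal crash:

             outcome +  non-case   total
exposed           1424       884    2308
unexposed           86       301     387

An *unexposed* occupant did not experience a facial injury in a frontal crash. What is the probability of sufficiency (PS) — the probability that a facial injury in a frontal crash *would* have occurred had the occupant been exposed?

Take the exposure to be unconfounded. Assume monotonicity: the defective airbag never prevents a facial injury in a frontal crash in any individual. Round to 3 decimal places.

p₁ = P(outcome | exposed) = 1424/2308 = 0.61698
p₀ = P(outcome | unexposed) = 86/387 = 0.22222
Under exogeneity and monotonicity, PS = (p₁ − p₀) / (1 − p₀).
PS = (0.61698 − 0.22222) / (1 − 0.22222) = 0.39476 / 0.77778 ≈ 0.5076

PS ≈ 0.508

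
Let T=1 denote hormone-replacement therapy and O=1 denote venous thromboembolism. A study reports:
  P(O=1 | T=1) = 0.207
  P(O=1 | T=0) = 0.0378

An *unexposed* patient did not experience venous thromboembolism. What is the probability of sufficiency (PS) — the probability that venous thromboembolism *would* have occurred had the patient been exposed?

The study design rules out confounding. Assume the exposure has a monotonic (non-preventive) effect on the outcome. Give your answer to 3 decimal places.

Let p₁ = 0.207, p₀ = 0.0378.
Under exogeneity and monotonicity, PS = (p₁ − p₀) / (1 − p₀).
PS = (0.207 − 0.0378) / (1 − 0.0378) = 0.1692 / 0.9622 ≈ 0.1758

PS ≈ 0.176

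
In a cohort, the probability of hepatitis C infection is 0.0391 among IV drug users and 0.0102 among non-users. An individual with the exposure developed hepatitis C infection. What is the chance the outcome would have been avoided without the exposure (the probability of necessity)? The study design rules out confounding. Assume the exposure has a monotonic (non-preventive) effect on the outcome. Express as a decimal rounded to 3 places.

Let p₁ = 0.0391, p₀ = 0.0102.
Under exogeneity and monotonicity, PN = (p₁ − p₀) / p₁.
PN = (0.0391 − 0.0102) / 0.0391 = 0.0289 / 0.0391 ≈ 0.7391

PN ≈ 0.739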